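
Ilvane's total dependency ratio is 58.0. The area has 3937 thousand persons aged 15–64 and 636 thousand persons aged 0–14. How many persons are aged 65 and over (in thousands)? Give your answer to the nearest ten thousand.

Total dependency ratio = (youth + elderly) / working-age × 100
58.0 = (636 + E) / 3937 × 100
⇒ 1650

Aged 65 and over: 1650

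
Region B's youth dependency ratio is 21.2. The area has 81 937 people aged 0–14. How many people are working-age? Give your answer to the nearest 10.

Working-age: 386 500

Youth dependency ratio = youth / working-age × 100
21.2 = 81 937 / W × 100
⇒ 386 500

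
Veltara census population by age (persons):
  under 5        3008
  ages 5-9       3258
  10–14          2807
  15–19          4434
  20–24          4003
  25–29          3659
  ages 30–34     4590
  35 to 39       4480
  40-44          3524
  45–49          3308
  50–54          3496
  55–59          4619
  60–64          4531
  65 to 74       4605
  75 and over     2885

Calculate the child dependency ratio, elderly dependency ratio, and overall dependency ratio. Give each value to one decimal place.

0–14: 3008 + 3258 + 2807 = 9073
15–64: 4434 + 4003 + 3659 + 4590 + 4480 + 3524 + 3308 + 3496 + 4619 + 4531 = 40644
65+: 4605 + 2885 = 7490
Youth dependency ratio = 9073 / 40644 × 100 = 22.3
Old-age dependency ratio = 7490 / 40644 × 100 = 18.4
Total dependency ratio = (9073 + 7490) / 40644 × 100 = 16563 / 40644 × 100 = 40.8

Youth dependency ratio: 22.3
Old-age dependency ratio: 18.4
Total dependency ratio: 40.8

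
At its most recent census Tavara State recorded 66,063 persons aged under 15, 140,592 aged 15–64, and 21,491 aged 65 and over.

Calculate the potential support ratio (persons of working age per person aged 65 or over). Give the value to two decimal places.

Potential support ratio: 6.54

Potential support ratio = 140,592 / 21,491 = 6.54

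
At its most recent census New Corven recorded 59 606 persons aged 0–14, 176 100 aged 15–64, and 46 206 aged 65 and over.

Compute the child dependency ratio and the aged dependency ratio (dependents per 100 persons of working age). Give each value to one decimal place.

Youth dependency ratio = 59 606 / 176 100 × 100 = 33.8
Old-age dependency ratio = 46 206 / 176 100 × 100 = 26.2

Youth dependency ratio: 33.8
Old-age dependency ratio: 26.2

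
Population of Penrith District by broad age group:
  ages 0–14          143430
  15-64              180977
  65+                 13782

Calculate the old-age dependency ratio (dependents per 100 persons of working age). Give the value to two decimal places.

Old-age dependency ratio: 7.62

Old-age dependency ratio = 13782 / 180977 × 100 = 7.62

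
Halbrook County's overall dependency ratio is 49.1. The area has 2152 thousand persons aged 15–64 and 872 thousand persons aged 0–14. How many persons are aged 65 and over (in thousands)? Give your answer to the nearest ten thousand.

Aged 65 and over: 180

Total dependency ratio = (youth + elderly) / working-age × 100
49.1 = (872 + E) / 2152 × 100
⇒ 180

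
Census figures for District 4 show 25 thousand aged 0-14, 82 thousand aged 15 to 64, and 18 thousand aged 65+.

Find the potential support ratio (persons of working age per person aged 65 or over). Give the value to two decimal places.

Potential support ratio = 82 / 18 = 4.56

Potential support ratio: 4.56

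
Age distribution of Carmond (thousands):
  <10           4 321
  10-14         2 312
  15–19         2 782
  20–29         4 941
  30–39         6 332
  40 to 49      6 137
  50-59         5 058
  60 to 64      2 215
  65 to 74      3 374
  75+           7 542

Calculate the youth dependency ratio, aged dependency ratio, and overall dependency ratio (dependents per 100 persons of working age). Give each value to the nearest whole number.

0–14: 4 321 + 2 312 = 6 633
15–64: 2 782 + 4 941 + 6 332 + 6 137 + 5 058 + 2 215 = 27 465
65+: 3 374 + 7 542 = 10 916
Youth dependency ratio = 6 633 / 27 465 × 100 = 24
Old-age dependency ratio = 10 916 / 27 465 × 100 = 40
Total dependency ratio = (6 633 + 10 916) / 27 465 × 100 = 17 549 / 27 465 × 100 = 64

Youth dependency ratio: 24
Old-age dependency ratio: 40
Total dependency ratio: 64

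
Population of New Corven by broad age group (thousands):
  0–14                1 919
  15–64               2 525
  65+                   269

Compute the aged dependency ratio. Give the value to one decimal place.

Old-age dependency ratio: 10.7

Old-age dependency ratio = 269 / 2 525 × 100 = 10.7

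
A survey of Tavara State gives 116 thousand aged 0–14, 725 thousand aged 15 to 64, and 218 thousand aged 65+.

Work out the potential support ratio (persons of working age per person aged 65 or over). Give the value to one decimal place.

Potential support ratio: 3.3

Potential support ratio = 725 / 218 = 3.3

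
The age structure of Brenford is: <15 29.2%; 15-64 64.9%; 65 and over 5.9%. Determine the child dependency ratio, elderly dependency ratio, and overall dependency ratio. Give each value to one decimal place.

Youth dependency ratio: 45.0
Old-age dependency ratio: 9.1
Total dependency ratio: 54.1

Youth dependency ratio = 29.2 / 64.9 × 100 = 45.0
Old-age dependency ratio = 5.9 / 64.9 × 100 = 9.1
Total dependency ratio = (29.2 + 5.9) / 64.9 × 100 = 35.1 / 64.9 × 100 = 54.1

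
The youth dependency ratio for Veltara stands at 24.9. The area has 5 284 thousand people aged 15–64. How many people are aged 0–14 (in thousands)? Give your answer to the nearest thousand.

Youth dependency ratio = youth / working-age × 100
24.9 = Y / 5 284 × 100
⇒ 1 316

Aged 0–14: 1 316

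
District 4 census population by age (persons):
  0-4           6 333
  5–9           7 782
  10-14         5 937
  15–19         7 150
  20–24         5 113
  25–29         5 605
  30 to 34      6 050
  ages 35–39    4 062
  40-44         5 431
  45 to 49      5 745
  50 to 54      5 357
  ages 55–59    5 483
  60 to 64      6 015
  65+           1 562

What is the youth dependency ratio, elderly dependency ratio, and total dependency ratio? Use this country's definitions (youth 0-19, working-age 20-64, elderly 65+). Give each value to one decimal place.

Youth dependency ratio: 55.7
Old-age dependency ratio: 3.2
Total dependency ratio: 58.9

0–19: 6 333 + 7 782 + 5 937 + 7 150 = 27 202
20–64: 5 113 + 5 605 + 6 050 + 4 062 + 5 431 + 5 745 + 5 357 + 5 483 + 6 015 = 48 861
65+: 1 562
Youth dependency ratio = 27 202 / 48 861 × 100 = 55.7
Old-age dependency ratio = 1 562 / 48 861 × 100 = 3.2
Total dependency ratio = (27 202 + 1 562) / 48 861 × 100 = 28 764 / 48 861 × 100 = 58.9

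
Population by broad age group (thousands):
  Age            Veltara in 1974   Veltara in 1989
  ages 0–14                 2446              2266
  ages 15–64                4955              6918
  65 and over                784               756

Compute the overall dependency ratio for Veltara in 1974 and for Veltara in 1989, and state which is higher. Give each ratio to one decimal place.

Veltara in 1974: (2446 + 784) / 4955 × 100 = 3230 / 4955 × 100 = 65.2
Veltara in 1989: (2266 + 756) / 6918 × 100 = 3022 / 6918 × 100 = 43.7

Veltara in 1974: 65.2
Veltara in 1989: 43.7
Higher: Veltara in 1974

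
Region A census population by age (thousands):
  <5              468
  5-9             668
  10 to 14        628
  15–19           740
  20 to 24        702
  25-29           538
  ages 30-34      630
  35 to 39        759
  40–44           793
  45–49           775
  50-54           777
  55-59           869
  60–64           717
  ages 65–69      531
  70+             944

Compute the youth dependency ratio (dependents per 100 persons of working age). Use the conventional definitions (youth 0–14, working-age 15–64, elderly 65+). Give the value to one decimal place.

0–14: 468 + 668 + 628 = 1,764
15–64: 740 + 702 + 538 + 630 + 759 + 793 + 775 + 777 + 869 + 717 = 7,300
65+: 531 + 944 = 1,475
Youth dependency ratio = 1,764 / 7,300 × 100 = 24.2

Youth dependency ratio: 24.2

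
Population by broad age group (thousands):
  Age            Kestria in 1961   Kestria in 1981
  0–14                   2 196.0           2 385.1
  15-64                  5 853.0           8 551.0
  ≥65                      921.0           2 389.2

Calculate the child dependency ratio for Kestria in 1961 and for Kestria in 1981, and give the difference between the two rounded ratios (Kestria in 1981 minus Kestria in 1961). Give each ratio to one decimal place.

Kestria in 1961: 2 196.0 / 5 853.0 × 100 = 37.5
Kestria in 1981: 2 385.1 / 8 551.0 × 100 = 27.9

Kestria in 1961: 37.5
Kestria in 1981: 27.9
Difference: -9.6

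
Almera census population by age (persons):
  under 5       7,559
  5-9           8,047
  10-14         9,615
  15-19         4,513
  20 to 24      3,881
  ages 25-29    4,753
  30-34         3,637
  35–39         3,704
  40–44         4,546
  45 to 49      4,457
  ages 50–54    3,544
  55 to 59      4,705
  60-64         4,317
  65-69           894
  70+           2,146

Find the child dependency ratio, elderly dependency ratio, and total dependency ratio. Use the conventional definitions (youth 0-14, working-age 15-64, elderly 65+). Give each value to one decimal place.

Youth dependency ratio: 60.0
Old-age dependency ratio: 7.2
Total dependency ratio: 67.2

0–14: 7,559 + 8,047 + 9,615 = 25,221
15–64: 4,513 + 3,881 + 4,753 + 3,637 + 3,704 + 4,546 + 4,457 + 3,544 + 4,705 + 4,317 = 42,057
65+: 894 + 2,146 = 3,040
Youth dependency ratio = 25,221 / 42,057 × 100 = 60.0
Old-age dependency ratio = 3,040 / 42,057 × 100 = 7.2
Total dependency ratio = (25,221 + 3,040) / 42,057 × 100 = 28,261 / 42,057 × 100 = 67.2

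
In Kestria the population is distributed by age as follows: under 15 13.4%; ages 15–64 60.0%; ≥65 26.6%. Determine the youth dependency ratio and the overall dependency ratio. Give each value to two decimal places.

Youth dependency ratio: 22.33
Total dependency ratio: 66.67

Youth dependency ratio = 13.4 / 60.0 × 100 = 22.33
Total dependency ratio = (13.4 + 26.6) / 60.0 × 100 = 40.0 / 60.0 × 100 = 66.67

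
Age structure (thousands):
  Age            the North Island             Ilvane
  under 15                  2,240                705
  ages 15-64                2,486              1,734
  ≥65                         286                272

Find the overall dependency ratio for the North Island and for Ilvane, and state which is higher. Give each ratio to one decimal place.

the North Island: 101.6
Ilvane: 56.3
Higher: the North Island

the North Island: (2,240 + 286) / 2,486 × 100 = 2,526 / 2,486 × 100 = 101.6
Ilvane: (705 + 272) / 1,734 × 100 = 977 / 1,734 × 100 = 56.3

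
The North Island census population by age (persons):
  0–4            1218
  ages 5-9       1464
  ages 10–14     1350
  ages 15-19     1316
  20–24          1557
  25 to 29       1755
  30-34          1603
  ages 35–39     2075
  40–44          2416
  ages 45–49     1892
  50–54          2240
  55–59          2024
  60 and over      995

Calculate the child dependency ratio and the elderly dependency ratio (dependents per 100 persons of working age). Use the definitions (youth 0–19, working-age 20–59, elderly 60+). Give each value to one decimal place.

0–19: 1218 + 1464 + 1350 + 1316 = 5348
20–59: 1557 + 1755 + 1603 + 2075 + 2416 + 1892 + 2240 + 2024 = 15562
60+: 995
Youth dependency ratio = 5348 / 15562 × 100 = 34.4
Old-age dependency ratio = 995 / 15562 × 100 = 6.4

Youth dependency ratio: 34.4
Old-age dependency ratio: 6.4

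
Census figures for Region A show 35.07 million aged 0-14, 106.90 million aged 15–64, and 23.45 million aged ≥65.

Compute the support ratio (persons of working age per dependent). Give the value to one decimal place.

Support ratio = 106.90 / (35.07 + 23.45) = 106.90 / 58.52 = 1.8

Support ratio: 1.8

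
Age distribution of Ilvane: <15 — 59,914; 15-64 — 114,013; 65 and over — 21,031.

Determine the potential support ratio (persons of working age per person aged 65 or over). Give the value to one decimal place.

Potential support ratio: 5.4

Potential support ratio = 114,013 / 21,031 = 5.4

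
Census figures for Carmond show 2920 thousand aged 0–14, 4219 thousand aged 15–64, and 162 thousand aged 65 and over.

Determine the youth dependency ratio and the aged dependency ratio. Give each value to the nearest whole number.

Youth dependency ratio: 69
Old-age dependency ratio: 4

Youth dependency ratio = 2920 / 4219 × 100 = 69
Old-age dependency ratio = 162 / 4219 × 100 = 4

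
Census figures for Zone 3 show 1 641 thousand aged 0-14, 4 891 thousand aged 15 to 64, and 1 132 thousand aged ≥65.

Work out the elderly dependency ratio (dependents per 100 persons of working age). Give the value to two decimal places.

Old-age dependency ratio = 1 132 / 4 891 × 100 = 23.14

Old-age dependency ratio: 23.14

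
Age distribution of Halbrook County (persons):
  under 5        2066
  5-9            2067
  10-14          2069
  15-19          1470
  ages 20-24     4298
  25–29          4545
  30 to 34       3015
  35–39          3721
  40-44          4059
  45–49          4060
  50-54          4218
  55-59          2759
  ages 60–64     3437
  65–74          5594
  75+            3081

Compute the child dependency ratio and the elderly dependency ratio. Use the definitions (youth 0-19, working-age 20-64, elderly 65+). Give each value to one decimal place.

Youth dependency ratio: 22.5
Old-age dependency ratio: 25.4

0–19: 2066 + 2067 + 2069 + 1470 = 7672
20–64: 4298 + 4545 + 3015 + 3721 + 4059 + 4060 + 4218 + 2759 + 3437 = 34112
65+: 5594 + 3081 = 8675
Youth dependency ratio = 7672 / 34112 × 100 = 22.5
Old-age dependency ratio = 8675 / 34112 × 100 = 25.4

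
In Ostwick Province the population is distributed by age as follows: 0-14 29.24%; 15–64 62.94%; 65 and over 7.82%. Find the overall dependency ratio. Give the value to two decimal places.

Total dependency ratio: 58.88

Total dependency ratio = (29.24 + 7.82) / 62.94 × 100 = 37.06 / 62.94 × 100 = 58.88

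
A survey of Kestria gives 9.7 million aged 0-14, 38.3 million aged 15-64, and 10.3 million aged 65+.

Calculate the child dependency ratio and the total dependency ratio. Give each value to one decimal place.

Youth dependency ratio: 25.3
Total dependency ratio: 52.2

Youth dependency ratio = 9.7 / 38.3 × 100 = 25.3
Total dependency ratio = (9.7 + 10.3) / 38.3 × 100 = 20.0 / 38.3 × 100 = 52.2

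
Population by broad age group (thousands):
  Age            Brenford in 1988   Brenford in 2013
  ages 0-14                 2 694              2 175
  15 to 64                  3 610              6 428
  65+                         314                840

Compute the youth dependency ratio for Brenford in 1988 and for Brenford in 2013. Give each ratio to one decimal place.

Brenford in 1988: 2 694 / 3 610 × 100 = 74.6
Brenford in 2013: 2 175 / 6 428 × 100 = 33.8

Brenford in 1988: 74.6
Brenford in 2013: 33.8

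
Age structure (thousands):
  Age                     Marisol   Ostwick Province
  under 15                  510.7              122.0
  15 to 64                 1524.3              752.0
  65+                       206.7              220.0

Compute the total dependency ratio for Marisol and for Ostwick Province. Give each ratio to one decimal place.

Marisol: 47.1
Ostwick Province: 45.5

Marisol: (510.7 + 206.7) / 1524.3 × 100 = 717.4 / 1524.3 × 100 = 47.1
Ostwick Province: (122.0 + 220.0) / 752.0 × 100 = 342.0 / 752.0 × 100 = 45.5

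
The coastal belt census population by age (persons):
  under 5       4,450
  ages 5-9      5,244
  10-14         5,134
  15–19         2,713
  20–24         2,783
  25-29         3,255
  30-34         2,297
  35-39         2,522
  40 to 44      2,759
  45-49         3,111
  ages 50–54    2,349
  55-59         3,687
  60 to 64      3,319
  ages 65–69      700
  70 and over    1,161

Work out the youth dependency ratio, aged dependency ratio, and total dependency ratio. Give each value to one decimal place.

Youth dependency ratio: 51.5
Old-age dependency ratio: 6.5
Total dependency ratio: 58.0

0–14: 4,450 + 5,244 + 5,134 = 14,828
15–64: 2,713 + 2,783 + 3,255 + 2,297 + 2,522 + 2,759 + 3,111 + 2,349 + 3,687 + 3,319 = 28,795
65+: 700 + 1,161 = 1,861
Youth dependency ratio = 14,828 / 28,795 × 100 = 51.5
Old-age dependency ratio = 1,861 / 28,795 × 100 = 6.5
Total dependency ratio = (14,828 + 1,861) / 28,795 × 100 = 16,689 / 28,795 × 100 = 58.0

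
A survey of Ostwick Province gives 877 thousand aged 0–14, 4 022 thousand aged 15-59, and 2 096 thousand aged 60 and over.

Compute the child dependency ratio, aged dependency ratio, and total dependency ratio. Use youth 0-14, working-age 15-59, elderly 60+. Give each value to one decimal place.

Youth dependency ratio = 877 / 4 022 × 100 = 21.8
Old-age dependency ratio = 2 096 / 4 022 × 100 = 52.1
Total dependency ratio = (877 + 2 096) / 4 022 × 100 = 2 973 / 4 022 × 100 = 73.9

Youth dependency ratio: 21.8
Old-age dependency ratio: 52.1
Total dependency ratio: 73.9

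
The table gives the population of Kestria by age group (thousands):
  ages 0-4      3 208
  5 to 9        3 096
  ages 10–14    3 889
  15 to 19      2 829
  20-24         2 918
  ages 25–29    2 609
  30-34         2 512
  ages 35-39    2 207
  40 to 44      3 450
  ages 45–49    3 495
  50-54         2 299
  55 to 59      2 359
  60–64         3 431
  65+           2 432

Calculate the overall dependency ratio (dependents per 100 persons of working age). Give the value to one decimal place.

Total dependency ratio: 44.9

0–14: 3 208 + 3 096 + 3 889 = 10 193
15–64: 2 829 + 2 918 + 2 609 + 2 512 + 2 207 + 3 450 + 3 495 + 2 299 + 2 359 + 3 431 = 28 109
65+: 2 432
Total dependency ratio = (10 193 + 2 432) / 28 109 × 100 = 12 625 / 28 109 × 100 = 44.9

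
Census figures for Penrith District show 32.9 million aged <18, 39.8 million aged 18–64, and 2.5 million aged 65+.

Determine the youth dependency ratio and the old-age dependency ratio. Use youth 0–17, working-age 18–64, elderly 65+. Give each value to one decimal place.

Youth dependency ratio: 82.7
Old-age dependency ratio: 6.3

Youth dependency ratio = 32.9 / 39.8 × 100 = 82.7
Old-age dependency ratio = 2.5 / 39.8 × 100 = 6.3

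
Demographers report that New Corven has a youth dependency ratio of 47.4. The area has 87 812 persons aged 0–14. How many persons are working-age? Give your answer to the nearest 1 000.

Youth dependency ratio = youth / working-age × 100
47.4 = 87 812 / W × 100
⇒ 185 000

Working-age: 185 000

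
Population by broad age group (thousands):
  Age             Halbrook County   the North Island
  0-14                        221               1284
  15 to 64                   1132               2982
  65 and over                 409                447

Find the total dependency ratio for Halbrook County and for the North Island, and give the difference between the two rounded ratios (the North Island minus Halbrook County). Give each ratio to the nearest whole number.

Halbrook County: (221 + 409) / 1132 × 100 = 630 / 1132 × 100 = 56
the North Island: (1284 + 447) / 2982 × 100 = 1731 / 2982 × 100 = 58

Halbrook County: 56
the North Island: 58
Difference: +2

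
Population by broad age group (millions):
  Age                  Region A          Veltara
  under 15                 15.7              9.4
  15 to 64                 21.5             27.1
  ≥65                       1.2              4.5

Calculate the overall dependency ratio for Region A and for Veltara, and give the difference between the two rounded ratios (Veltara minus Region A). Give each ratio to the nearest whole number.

Region A: 79
Veltara: 51
Difference: -28

Region A: (15.7 + 1.2) / 21.5 × 100 = 16.9 / 21.5 × 100 = 79
Veltara: (9.4 + 4.5) / 27.1 × 100 = 13.9 / 27.1 × 100 = 51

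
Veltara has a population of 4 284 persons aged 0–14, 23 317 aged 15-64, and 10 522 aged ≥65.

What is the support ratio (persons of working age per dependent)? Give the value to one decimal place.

Support ratio: 1.6

Support ratio = 23 317 / (4 284 + 10 522) = 23 317 / 14 806 = 1.6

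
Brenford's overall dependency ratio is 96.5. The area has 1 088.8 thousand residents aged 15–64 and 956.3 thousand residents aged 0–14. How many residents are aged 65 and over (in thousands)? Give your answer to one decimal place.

Aged 65 and over: 94.4

Total dependency ratio = (youth + elderly) / working-age × 100
96.5 = (956.3 + E) / 1 088.8 × 100
⇒ 94.4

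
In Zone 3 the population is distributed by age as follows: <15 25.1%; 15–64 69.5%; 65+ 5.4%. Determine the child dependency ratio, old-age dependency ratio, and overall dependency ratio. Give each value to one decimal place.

Youth dependency ratio: 36.1
Old-age dependency ratio: 7.8
Total dependency ratio: 43.9

Youth dependency ratio = 25.1 / 69.5 × 100 = 36.1
Old-age dependency ratio = 5.4 / 69.5 × 100 = 7.8
Total dependency ratio = (25.1 + 5.4) / 69.5 × 100 = 30.5 / 69.5 × 100 = 43.9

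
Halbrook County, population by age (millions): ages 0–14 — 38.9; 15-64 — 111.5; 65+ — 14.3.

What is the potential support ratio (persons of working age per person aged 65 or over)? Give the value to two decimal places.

Potential support ratio: 7.80

Potential support ratio = 111.5 / 14.3 = 7.80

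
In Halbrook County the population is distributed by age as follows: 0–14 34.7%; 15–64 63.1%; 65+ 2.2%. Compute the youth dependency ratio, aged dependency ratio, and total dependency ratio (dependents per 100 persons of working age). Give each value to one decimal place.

Youth dependency ratio = 34.7 / 63.1 × 100 = 55.0
Old-age dependency ratio = 2.2 / 63.1 × 100 = 3.5
Total dependency ratio = (34.7 + 2.2) / 63.1 × 100 = 36.9 / 63.1 × 100 = 58.5

Youth dependency ratio: 55.0
Old-age dependency ratio: 3.5
Total dependency ratio: 58.5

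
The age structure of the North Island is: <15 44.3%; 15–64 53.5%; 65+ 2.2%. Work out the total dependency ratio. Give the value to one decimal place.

Total dependency ratio = (44.3 + 2.2) / 53.5 × 100 = 46.5 / 53.5 × 100 = 86.9

Total dependency ratio: 86.9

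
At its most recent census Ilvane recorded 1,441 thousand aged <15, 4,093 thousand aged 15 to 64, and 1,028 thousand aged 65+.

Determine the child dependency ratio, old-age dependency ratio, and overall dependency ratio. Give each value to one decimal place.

Youth dependency ratio = 1,441 / 4,093 × 100 = 35.2
Old-age dependency ratio = 1,028 / 4,093 × 100 = 25.1
Total dependency ratio = (1,441 + 1,028) / 4,093 × 100 = 2,469 / 4,093 × 100 = 60.3

Youth dependency ratio: 35.2
Old-age dependency ratio: 25.1
Total dependency ratio: 60.3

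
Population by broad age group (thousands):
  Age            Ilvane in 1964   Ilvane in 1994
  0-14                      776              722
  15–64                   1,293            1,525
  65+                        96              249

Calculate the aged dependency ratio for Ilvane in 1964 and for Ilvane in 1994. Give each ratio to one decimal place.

Ilvane in 1964: 7.4
Ilvane in 1994: 16.3

Ilvane in 1964: 96 / 1,293 × 100 = 7.4
Ilvane in 1994: 249 / 1,525 × 100 = 16.3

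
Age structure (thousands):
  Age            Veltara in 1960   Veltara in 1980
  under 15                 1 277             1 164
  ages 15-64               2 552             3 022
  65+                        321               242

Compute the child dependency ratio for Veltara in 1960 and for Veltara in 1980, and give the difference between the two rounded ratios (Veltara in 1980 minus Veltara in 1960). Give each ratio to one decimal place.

Veltara in 1960: 50.0
Veltara in 1980: 38.5
Difference: -11.5

Veltara in 1960: 1 277 / 2 552 × 100 = 50.0
Veltara in 1980: 1 164 / 3 022 × 100 = 38.5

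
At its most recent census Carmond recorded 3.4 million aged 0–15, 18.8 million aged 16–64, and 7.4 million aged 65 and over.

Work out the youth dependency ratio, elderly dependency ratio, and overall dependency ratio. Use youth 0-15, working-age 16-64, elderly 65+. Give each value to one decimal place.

Youth dependency ratio: 18.1
Old-age dependency ratio: 39.4
Total dependency ratio: 57.4

Youth dependency ratio = 3.4 / 18.8 × 100 = 18.1
Old-age dependency ratio = 7.4 / 18.8 × 100 = 39.4
Total dependency ratio = (3.4 + 7.4) / 18.8 × 100 = 10.8 / 18.8 × 100 = 57.4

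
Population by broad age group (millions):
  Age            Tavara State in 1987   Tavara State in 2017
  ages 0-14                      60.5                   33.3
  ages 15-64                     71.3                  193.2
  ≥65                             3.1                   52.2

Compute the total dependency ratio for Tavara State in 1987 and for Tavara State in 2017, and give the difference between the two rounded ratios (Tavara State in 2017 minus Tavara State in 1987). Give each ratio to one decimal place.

Tavara State in 1987: 89.2
Tavara State in 2017: 44.3
Difference: -44.9

Tavara State in 1987: (60.5 + 3.1) / 71.3 × 100 = 63.6 / 71.3 × 100 = 89.2
Tavara State in 2017: (33.3 + 52.2) / 193.2 × 100 = 85.5 / 193.2 × 100 = 44.3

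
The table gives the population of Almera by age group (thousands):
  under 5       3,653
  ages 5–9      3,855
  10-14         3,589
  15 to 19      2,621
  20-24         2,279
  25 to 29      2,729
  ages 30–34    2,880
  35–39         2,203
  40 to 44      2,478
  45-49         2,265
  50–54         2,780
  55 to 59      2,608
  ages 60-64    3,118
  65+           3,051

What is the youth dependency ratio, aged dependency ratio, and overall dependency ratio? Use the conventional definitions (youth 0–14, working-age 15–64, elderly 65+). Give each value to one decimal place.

0–14: 3,653 + 3,855 + 3,589 = 11,097
15–64: 2,621 + 2,279 + 2,729 + 2,880 + 2,203 + 2,478 + 2,265 + 2,780 + 2,608 + 3,118 = 25,961
65+: 3,051
Youth dependency ratio = 11,097 / 25,961 × 100 = 42.7
Old-age dependency ratio = 3,051 / 25,961 × 100 = 11.8
Total dependency ratio = (11,097 + 3,051) / 25,961 × 100 = 14,148 / 25,961 × 100 = 54.5

Youth dependency ratio: 42.7
Old-age dependency ratio: 11.8
Total dependency ratio: 54.5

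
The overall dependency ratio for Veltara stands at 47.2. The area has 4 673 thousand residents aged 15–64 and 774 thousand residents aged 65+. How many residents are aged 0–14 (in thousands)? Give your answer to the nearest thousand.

Total dependency ratio = (youth + elderly) / working-age × 100
47.2 = (Y + 774) / 4 673 × 100
⇒ 1 432

Aged 0–14: 1 432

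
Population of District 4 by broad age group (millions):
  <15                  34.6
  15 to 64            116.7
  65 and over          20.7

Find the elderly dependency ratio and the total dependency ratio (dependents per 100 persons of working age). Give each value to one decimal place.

Old-age dependency ratio = 20.7 / 116.7 × 100 = 17.7
Total dependency ratio = (34.6 + 20.7) / 116.7 × 100 = 55.3 / 116.7 × 100 = 47.4

Old-age dependency ratio: 17.7
Total dependency ratio: 47.4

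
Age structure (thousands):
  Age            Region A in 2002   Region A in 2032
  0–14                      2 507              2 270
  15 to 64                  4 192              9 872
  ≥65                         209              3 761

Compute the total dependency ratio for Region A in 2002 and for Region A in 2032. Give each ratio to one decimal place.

Region A in 2002: (2 507 + 209) / 4 192 × 100 = 2 716 / 4 192 × 100 = 64.8
Region A in 2032: (2 270 + 3 761) / 9 872 × 100 = 6 031 / 9 872 × 100 = 61.1

Region A in 2002: 64.8
Region A in 2032: 61.1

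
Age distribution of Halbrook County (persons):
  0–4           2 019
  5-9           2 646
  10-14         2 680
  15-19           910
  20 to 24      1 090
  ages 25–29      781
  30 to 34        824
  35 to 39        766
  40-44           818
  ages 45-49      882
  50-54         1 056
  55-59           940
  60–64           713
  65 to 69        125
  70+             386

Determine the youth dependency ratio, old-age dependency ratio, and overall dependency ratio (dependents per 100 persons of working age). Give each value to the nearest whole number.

Youth dependency ratio: 84
Old-age dependency ratio: 6
Total dependency ratio: 89

0–14: 2 019 + 2 646 + 2 680 = 7 345
15–64: 910 + 1 090 + 781 + 824 + 766 + 818 + 882 + 1 056 + 940 + 713 = 8 780
65+: 125 + 386 = 511
Youth dependency ratio = 7 345 / 8 780 × 100 = 84
Old-age dependency ratio = 511 / 8 780 × 100 = 6
Total dependency ratio = (7 345 + 511) / 8 780 × 100 = 7 856 / 8 780 × 100 = 89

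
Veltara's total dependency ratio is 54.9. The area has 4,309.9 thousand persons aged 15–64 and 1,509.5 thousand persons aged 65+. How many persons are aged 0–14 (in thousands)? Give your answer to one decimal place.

Aged 0–14: 856.6

Total dependency ratio = (youth + elderly) / working-age × 100
54.9 = (Y + 1,509.5) / 4,309.9 × 100
⇒ 856.6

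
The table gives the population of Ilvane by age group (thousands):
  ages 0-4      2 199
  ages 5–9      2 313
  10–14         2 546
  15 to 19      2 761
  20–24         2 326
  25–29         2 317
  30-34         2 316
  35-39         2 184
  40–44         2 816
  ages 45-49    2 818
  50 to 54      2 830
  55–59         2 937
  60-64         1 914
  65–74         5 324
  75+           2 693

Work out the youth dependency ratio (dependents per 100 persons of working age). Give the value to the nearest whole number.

0–14: 2 199 + 2 313 + 2 546 = 7 058
15–64: 2 761 + 2 326 + 2 317 + 2 316 + 2 184 + 2 816 + 2 818 + 2 830 + 2 937 + 1 914 = 25 219
65+: 5 324 + 2 693 = 8 017
Youth dependency ratio = 7 058 / 25 219 × 100 = 28

Youth dependency ratio: 28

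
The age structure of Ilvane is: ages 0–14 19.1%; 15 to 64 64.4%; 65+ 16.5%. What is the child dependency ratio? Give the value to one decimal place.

Youth dependency ratio = 19.1 / 64.4 × 100 = 29.7

Youth dependency ratio: 29.7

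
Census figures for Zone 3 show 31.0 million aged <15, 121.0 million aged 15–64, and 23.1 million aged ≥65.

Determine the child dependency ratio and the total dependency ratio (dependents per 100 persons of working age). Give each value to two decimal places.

Youth dependency ratio = 31.0 / 121.0 × 100 = 25.62
Total dependency ratio = (31.0 + 23.1) / 121.0 × 100 = 54.1 / 121.0 × 100 = 44.71

Youth dependency ratio: 25.62
Total dependency ratio: 44.71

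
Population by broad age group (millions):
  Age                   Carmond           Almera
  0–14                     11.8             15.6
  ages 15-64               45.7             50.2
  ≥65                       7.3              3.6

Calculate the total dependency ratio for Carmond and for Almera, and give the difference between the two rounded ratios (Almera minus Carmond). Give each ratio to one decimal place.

Carmond: (11.8 + 7.3) / 45.7 × 100 = 19.1 / 45.7 × 100 = 41.8
Almera: (15.6 + 3.6) / 50.2 × 100 = 19.2 / 50.2 × 100 = 38.2

Carmond: 41.8
Almera: 38.2
Difference: -3.6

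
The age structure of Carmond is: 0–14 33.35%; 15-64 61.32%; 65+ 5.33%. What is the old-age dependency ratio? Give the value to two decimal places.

Old-age dependency ratio = 5.33 / 61.32 × 100 = 8.69

Old-age dependency ratio: 8.69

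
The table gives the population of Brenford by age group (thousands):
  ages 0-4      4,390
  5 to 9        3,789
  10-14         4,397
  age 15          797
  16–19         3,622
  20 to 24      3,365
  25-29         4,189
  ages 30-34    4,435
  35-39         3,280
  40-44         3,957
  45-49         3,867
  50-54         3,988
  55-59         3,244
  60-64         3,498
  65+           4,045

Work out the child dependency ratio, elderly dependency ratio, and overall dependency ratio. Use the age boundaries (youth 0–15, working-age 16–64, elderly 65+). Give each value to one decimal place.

Youth dependency ratio: 35.7
Old-age dependency ratio: 10.8
Total dependency ratio: 46.5

0–15: 4,390 + 3,789 + 4,397 + 797 = 13,373
16–64: 3,622 + 3,365 + 4,189 + 4,435 + 3,280 + 3,957 + 3,867 + 3,988 + 3,244 + 3,498 = 37,445
65+: 4,045
Youth dependency ratio = 13,373 / 37,445 × 100 = 35.7
Old-age dependency ratio = 4,045 / 37,445 × 100 = 10.8
Total dependency ratio = (13,373 + 4,045) / 37,445 × 100 = 17,418 / 37,445 × 100 = 46.5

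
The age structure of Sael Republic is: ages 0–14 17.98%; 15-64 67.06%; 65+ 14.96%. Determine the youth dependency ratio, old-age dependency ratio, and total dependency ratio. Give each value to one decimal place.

Youth dependency ratio = 17.98 / 67.06 × 100 = 26.8
Old-age dependency ratio = 14.96 / 67.06 × 100 = 22.3
Total dependency ratio = (17.98 + 14.96) / 67.06 × 100 = 32.94 / 67.06 × 100 = 49.1

Youth dependency ratio: 26.8
Old-age dependency ratio: 22.3
Total dependency ratio: 49.1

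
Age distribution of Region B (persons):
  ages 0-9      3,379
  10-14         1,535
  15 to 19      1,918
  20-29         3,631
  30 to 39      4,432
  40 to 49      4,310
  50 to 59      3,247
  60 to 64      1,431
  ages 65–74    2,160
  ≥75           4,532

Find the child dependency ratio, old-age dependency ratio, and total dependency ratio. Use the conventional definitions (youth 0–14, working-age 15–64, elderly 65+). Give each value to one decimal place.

0–14: 3,379 + 1,535 = 4,914
15–64: 1,918 + 3,631 + 4,432 + 4,310 + 3,247 + 1,431 = 18,969
65+: 2,160 + 4,532 = 6,692
Youth dependency ratio = 4,914 / 18,969 × 100 = 25.9
Old-age dependency ratio = 6,692 / 18,969 × 100 = 35.3
Total dependency ratio = (4,914 + 6,692) / 18,969 × 100 = 11,606 / 18,969 × 100 = 61.2

Youth dependency ratio: 25.9
Old-age dependency ratio: 35.3
Total dependency ratio: 61.2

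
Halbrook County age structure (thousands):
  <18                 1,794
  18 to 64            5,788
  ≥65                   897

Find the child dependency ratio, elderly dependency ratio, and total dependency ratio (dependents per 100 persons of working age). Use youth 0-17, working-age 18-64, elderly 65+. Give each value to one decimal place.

Youth dependency ratio = 1,794 / 5,788 × 100 = 31.0
Old-age dependency ratio = 897 / 5,788 × 100 = 15.5
Total dependency ratio = (1,794 + 897) / 5,788 × 100 = 2,691 / 5,788 × 100 = 46.5

Youth dependency ratio: 31.0
Old-age dependency ratio: 15.5
Total dependency ratio: 46.5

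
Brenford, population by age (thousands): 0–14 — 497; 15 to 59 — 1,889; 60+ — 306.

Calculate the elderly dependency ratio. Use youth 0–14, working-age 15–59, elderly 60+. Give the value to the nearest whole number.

Old-age dependency ratio = 306 / 1,889 × 100 = 16

Old-age dependency ratio: 16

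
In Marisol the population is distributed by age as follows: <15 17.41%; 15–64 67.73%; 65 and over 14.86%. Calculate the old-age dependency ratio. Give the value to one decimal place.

Old-age dependency ratio = 14.86 / 67.73 × 100 = 21.9

Old-age dependency ratio: 21.9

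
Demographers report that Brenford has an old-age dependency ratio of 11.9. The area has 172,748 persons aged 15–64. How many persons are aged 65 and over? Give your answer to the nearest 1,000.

Aged 65 and over: 21,000

Old-age dependency ratio = elderly / working-age × 100
11.9 = E / 172,748 × 100
⇒ 21,000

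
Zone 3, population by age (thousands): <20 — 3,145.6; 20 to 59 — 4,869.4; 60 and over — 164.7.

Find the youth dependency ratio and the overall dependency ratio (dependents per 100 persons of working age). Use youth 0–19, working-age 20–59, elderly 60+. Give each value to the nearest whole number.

Youth dependency ratio: 65
Total dependency ratio: 68

Youth dependency ratio = 3,145.6 / 4,869.4 × 100 = 65
Total dependency ratio = (3,145.6 + 164.7) / 4,869.4 × 100 = 3,310.3 / 4,869.4 × 100 = 68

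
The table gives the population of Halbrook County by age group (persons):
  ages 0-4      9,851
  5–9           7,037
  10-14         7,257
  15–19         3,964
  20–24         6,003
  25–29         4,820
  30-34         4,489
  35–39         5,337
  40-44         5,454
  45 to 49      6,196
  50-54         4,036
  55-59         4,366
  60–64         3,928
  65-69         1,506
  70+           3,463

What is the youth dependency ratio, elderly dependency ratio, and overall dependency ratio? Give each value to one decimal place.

Youth dependency ratio: 49.7
Old-age dependency ratio: 10.2
Total dependency ratio: 59.9

0–14: 9,851 + 7,037 + 7,257 = 24,145
15–64: 3,964 + 6,003 + 4,820 + 4,489 + 5,337 + 5,454 + 6,196 + 4,036 + 4,366 + 3,928 = 48,593
65+: 1,506 + 3,463 = 4,969
Youth dependency ratio = 24,145 / 48,593 × 100 = 49.7
Old-age dependency ratio = 4,969 / 48,593 × 100 = 10.2
Total dependency ratio = (24,145 + 4,969) / 48,593 × 100 = 29,114 / 48,593 × 100 = 59.9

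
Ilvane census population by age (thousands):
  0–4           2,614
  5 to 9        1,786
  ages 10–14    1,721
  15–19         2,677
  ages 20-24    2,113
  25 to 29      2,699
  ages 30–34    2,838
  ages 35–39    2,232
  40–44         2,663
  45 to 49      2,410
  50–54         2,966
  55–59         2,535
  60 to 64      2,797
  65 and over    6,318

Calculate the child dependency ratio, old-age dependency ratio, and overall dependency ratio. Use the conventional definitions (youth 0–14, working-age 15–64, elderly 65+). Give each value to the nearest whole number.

0–14: 2,614 + 1,786 + 1,721 = 6,121
15–64: 2,677 + 2,113 + 2,699 + 2,838 + 2,232 + 2,663 + 2,410 + 2,966 + 2,535 + 2,797 = 25,930
65+: 6,318
Youth dependency ratio = 6,121 / 25,930 × 100 = 24
Old-age dependency ratio = 6,318 / 25,930 × 100 = 24
Total dependency ratio = (6,121 + 6,318) / 25,930 × 100 = 12,439 / 25,930 × 100 = 48

Youth dependency ratio: 24
Old-age dependency ratio: 24
Total dependency ratio: 48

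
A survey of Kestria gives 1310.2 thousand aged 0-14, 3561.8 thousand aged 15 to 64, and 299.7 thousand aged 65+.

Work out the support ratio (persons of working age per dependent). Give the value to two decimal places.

Support ratio = 3561.8 / (1310.2 + 299.7) = 3561.8 / 1609.9 = 2.21

Support ratio: 2.21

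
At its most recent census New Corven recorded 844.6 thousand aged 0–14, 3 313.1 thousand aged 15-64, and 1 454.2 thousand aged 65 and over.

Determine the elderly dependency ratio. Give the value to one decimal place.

Old-age dependency ratio = 1 454.2 / 3 313.1 × 100 = 43.9

Old-age dependency ratio: 43.9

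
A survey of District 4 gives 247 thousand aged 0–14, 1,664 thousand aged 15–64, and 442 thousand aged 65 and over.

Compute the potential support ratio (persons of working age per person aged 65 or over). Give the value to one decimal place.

Potential support ratio: 3.8

Potential support ratio = 1,664 / 442 = 3.8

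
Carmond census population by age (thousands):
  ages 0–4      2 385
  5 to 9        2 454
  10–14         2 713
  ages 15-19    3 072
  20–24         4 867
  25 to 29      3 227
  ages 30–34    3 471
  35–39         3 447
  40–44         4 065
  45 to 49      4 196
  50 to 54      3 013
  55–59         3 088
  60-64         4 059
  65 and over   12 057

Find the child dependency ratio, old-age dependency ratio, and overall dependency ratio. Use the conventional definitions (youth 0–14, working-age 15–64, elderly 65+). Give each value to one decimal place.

0–14: 2 385 + 2 454 + 2 713 = 7 552
15–64: 3 072 + 4 867 + 3 227 + 3 471 + 3 447 + 4 065 + 4 196 + 3 013 + 3 088 + 4 059 = 36 505
65+: 12 057
Youth dependency ratio = 7 552 / 36 505 × 100 = 20.7
Old-age dependency ratio = 12 057 / 36 505 × 100 = 33.0
Total dependency ratio = (7 552 + 12 057) / 36 505 × 100 = 19 609 / 36 505 × 100 = 53.7

Youth dependency ratio: 20.7
Old-age dependency ratio: 33.0
Total dependency ratio: 53.7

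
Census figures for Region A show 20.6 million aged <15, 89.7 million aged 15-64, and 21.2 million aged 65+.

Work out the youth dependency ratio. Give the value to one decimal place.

Youth dependency ratio: 23.0

Youth dependency ratio = 20.6 / 89.7 × 100 = 23.0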